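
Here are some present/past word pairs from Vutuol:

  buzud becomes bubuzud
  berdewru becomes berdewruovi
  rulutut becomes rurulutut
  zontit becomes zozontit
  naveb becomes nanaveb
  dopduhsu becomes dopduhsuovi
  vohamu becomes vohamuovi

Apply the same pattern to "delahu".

delahuovi

dopduhsu and rulutut both have last vowel 'u' yet inflect differently (dopduhsuovi, rurulutut), so the last vowel is not what conditions the rule; whether the stem ends in a vowel or a consonant is.
"delahu" ends in a vowel. The stems ending in a vowel (dopduhsu → dopduhsuovi, berdewru → berdewruovi, vohamu → vohamuovi) add -ovi.
The other pattern: stems ending in a consonant repeat the first consonant+vowel as a prefix.
So delahu → delahuovi.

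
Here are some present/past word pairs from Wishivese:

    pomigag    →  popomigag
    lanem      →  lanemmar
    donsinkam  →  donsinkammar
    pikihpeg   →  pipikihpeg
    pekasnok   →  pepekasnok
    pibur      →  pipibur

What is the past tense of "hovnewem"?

donsinkam and pomigag both have last vowel 'a' yet inflect differently (donsinkammar, popomigag), so the last vowel is not what conditions the rule; the final letter is.
"hovnewem" ends in -m. The stems ending in -m (lanem → lanemmar, donsinkam → donsinkammar) double the final consonant and add -ar.
The other pattern: stems ending in -g, -k or -r repeat the first consonant+vowel as a prefix.
So hovnewem → hovnewemmar.

hovnewemmar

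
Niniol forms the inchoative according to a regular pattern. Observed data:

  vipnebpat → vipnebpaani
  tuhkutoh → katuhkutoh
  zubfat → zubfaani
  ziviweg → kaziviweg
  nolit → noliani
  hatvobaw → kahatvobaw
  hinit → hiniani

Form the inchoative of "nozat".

nozaani

vipnebpat and hatvobaw both have last vowel 'a' yet inflect differently (vipnebpaani, kahatvobaw), so the last vowel is not what conditions the rule; the final letter is.
"nozat" ends in -t. The stems ending in -t (vipnebpat → vipnebpaani, nolit → noliani, zubfat → zubfaani) drop the final letter and add -ani.
The other pattern: stems ending in -g, -h or -w add the prefix ka-.
So nozat → nozaani.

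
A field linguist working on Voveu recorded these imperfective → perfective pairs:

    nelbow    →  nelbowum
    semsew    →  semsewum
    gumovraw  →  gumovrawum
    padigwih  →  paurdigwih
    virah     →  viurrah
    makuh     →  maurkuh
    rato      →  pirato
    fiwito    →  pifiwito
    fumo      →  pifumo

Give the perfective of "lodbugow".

lodbugowum

gumovraw and virah both have last vowel 'a' yet inflect differently (gumovrawum, viurrah), so the last vowel is not what conditions the rule; the final letter is.
"lodbugow" ends in -w. The stems ending in -w (nelbow → nelbowum, semsew → semsewum, gumovraw → gumovrawum) add -um.
The other patterns: stems ending in -h insert -ur- after the first vowel; stems ending in -o add the prefix pi-.
So lodbugow → lodbugowum.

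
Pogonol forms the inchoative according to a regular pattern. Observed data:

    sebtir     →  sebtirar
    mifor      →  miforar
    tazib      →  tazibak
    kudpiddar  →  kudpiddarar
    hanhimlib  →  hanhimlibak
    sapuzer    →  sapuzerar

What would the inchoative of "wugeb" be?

wugebak

hanhimlib and sebtir both have last vowel 'i' yet inflect differently (hanhimlibak, sebtirar), so the last vowel is not what conditions the rule; the final letter is.
"wugeb" ends in -b. The stems ending in -b (hanhimlib → hanhimlibak, tazib → tazibak) add -ak.
So wugeb → wugebak.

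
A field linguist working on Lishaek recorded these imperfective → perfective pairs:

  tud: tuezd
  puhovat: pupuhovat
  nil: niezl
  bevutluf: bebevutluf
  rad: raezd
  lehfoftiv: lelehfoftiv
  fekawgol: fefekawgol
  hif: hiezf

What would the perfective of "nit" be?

niezt

"nit" has 1 vowel. The stems with 1 vowel (rad → raezd, nil → niezl, hif → hiezf) insert -ez- after the first vowel.
So nit → niezt.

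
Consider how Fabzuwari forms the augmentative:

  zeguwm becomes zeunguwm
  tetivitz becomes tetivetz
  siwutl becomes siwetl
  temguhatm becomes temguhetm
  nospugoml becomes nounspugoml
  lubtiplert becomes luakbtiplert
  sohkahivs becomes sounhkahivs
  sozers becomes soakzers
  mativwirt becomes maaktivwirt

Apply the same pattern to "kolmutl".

kolmetl

temguhatm and zeguwm both end in -m yet inflect differently (temguhetm, zeunguwm), so the final letter is not what conditions the rule; the second-to-last letter is.
"kolmutl" has second-to-last letter 't'. The stems whose second-to-last letter is 't' (temguhatm → temguhetm, tetivitz → tetivetz, siwutl → siwetl) change the last vowel to 'e'.
The other patterns: stems whose second-to-last letter is 'r' insert -ak- after the first vowel; stems whose second-to-last letter is 'm', 'v' or 'w' insert -un- after the first vowel.
So kolmutl → kolmetl.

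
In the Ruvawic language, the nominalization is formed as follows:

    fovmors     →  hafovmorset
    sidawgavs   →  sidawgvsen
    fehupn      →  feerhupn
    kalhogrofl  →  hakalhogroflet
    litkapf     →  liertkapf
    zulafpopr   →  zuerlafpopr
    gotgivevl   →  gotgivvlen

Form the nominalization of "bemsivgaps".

"bemsivgaps" has second-to-last letter 'p'. The stems whose second-to-last letter is 'p' (fehupn → feerhupn, zulafpopr → zuerlafpopr, litkapf → liertkapf) insert -er- after the first vowel.
So bemsivgaps → beermsivgaps.

beermsivgaps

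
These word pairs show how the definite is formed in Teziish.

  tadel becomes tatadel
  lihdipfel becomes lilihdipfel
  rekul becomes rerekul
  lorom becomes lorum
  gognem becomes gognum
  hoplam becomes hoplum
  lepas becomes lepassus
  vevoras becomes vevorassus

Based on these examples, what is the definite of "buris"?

"buris" ends in -s. The stems ending in -s (lepas → lepassus, vevoras → vevorassus) double the final consonant and add -us.
So buris → burissus.

burissus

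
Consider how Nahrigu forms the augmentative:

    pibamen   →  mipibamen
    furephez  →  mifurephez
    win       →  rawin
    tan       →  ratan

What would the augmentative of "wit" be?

"wit" has 1 vowel. The stems with 1 vowel (tan → ratan, win → rawin) add the prefix ra-.
The other pattern: stems with 3 vowels add the prefix mi-.
So wit → rawit.

rawit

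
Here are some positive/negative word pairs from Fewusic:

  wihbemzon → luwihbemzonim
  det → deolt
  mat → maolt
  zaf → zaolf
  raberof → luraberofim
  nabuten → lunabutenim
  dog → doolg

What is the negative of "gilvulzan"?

lugilvulzanim

zaf and raberof both end in -f yet inflect differently (zaolf, luraberofim), so the final letter is not what conditions the rule; the number of vowels is.
"gilvulzan" has 3 vowels. The stems with 3 vowels (wihbemzon → luwihbemzonim, raberof → luraberofim, nabuten → lunabutenim) add lu- … -im around the stem.
So gilvulzan → lugilvulzanim.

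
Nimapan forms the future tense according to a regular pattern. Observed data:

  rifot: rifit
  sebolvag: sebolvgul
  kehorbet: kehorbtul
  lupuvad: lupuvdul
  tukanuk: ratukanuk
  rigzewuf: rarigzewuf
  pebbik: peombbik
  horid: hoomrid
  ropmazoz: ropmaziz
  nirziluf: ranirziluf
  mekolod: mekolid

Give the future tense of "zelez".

zelzul

kehorbet and rifot both end in -t yet inflect differently (kehorbtul, rifit), so the final letter is not what conditions the rule; the last vowel is.
"zelez" has last vowel 'e'. The one such stem in the data (kehorbet → kehorbtul) deletes the last vowel and adds -ul (as do sebolvag, lupuvad), so the same rule applies.
So zelez → zelzul.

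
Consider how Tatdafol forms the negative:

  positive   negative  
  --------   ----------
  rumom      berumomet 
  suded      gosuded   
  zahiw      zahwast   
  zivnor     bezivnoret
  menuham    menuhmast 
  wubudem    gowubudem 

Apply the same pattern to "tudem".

gotudem

wubudem and rumom both end in -m yet inflect differently (gowubudem, berumomet), so the final letter is not what conditions the rule; the last vowel is.
"tudem" has last vowel 'e'. The stems whose last vowel is 'e' (suded → gosuded, wubudem → gowubudem) add the prefix go-.
So tudem → gotudem.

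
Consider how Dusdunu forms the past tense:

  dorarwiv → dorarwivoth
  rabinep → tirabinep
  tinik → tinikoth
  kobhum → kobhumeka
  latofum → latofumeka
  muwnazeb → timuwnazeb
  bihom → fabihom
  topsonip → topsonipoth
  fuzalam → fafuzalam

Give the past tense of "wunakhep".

tiwunakhep

"wunakhep" has last vowel 'e'. The stems whose last vowel is 'e' (muwnazeb → timuwnazeb, rabinep → tirabinep) add the prefix ti-.
The other patterns: stems whose last vowel is 'i' add -oth; stems whose last vowel is 'u' add -eka; stems whose last vowel is 'a' or 'o' add the prefix fa-.
So wunakhep → tiwunakhep.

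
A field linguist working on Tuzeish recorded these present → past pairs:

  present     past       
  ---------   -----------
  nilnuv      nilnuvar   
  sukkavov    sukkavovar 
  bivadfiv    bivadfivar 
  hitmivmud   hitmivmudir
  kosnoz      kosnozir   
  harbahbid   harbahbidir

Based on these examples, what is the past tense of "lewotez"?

"lewotez" ends in -z. The one such stem in the data (kosnoz → kosnozir) adds -ir, so the same rule applies.
The other pattern: stems ending in -v add -ar.
So lewotez → lewotezir.

lewotezir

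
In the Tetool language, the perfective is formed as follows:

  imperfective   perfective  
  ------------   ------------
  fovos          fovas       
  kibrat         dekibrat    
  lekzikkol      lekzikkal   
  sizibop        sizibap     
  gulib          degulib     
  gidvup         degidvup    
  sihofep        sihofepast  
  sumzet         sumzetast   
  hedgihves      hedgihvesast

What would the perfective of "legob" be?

legab

hedgihves and fovos both end in -s yet inflect differently (hedgihvesast, fovas), so the final letter is not what conditions the rule; the last vowel is.
"legob" has last vowel 'o'. The stems whose last vowel is 'o' (fovos → fovas, sizibop → sizibap, lekzikkol → lekzikkal) change the last vowel to 'a'.
So legob → legab.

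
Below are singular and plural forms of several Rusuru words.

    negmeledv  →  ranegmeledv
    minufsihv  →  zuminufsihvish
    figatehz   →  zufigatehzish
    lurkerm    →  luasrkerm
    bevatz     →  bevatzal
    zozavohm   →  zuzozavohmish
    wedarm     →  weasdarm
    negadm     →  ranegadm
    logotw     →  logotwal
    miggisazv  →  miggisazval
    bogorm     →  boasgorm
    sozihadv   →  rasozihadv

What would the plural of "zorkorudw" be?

razorkorudw

negadm and wedarm both end in -m yet inflect differently (ranegadm, weasdarm), so the final letter is not what conditions the rule; the second-to-last letter is.
"zorkorudw" has second-to-last letter 'd'. The stems whose second-to-last letter is 'd' (negadm → ranegadm, sozihadv → rasozihadv, negmeledv → ranegmeledv) add the prefix ra-.
The other patterns: stems whose second-to-last letter is 'r' insert -as- after the first vowel; stems whose second-to-last letter is 'h' add zu- … -ish around the stem; stems whose second-to-last letter is 't' or 'z' add -al.
So zorkorudw → razorkorudw.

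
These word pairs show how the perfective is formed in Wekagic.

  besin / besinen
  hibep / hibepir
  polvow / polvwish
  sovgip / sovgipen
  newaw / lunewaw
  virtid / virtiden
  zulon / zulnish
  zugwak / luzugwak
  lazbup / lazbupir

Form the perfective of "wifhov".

sovgip and hibep both end in -p yet inflect differently (sovgipen, hibepir), so the final letter is not what conditions the rule; the last vowel is.
"wifhov" has last vowel 'o'. The stems whose last vowel is 'o' (zulon → zulnish, polvow → polvwish) delete the last vowel and add -ish.
So wifhov → wifhvish.

wifhvish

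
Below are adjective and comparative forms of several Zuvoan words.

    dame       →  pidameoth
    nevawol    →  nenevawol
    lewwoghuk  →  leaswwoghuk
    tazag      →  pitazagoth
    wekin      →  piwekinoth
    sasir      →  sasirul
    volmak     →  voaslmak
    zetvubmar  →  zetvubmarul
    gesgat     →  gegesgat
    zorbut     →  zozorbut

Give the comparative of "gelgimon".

gesgat and zetvubmar both have last vowel 'a' yet inflect differently (gegesgat, zetvubmarul), so the last vowel is not what conditions the rule; the final letter is.
"gelgimon" ends in -n. The one such stem in the data (wekin → piwekinoth) adds pi- … -oth around the stem, so the same rule applies.
So gelgimon → pigelgimonoth.

pigelgimonoth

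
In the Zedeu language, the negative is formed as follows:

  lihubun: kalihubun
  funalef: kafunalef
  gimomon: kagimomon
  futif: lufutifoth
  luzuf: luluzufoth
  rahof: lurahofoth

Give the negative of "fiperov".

funalef and futif both end in -f yet inflect differently (kafunalef, lufutifoth), so the final letter is not what conditions the rule; the number of vowels is.
"fiperov" has 3 vowels. The stems with 3 vowels (lihubun → kalihubun, funalef → kafunalef, gimomon → kagimomon) add the prefix ka-.
The other pattern: stems with 2 vowels add lu- … -oth around the stem.
So fiperov → kafiperov.

kafiperov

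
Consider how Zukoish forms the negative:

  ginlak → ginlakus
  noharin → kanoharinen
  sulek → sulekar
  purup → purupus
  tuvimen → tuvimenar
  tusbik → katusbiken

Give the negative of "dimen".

dimenar

sulek and tusbik both end in -k yet inflect differently (sulekar, katusbiken), so the final letter is not what conditions the rule; the last vowel is.
"dimen" has last vowel 'e'. The stems whose last vowel is 'e' (tuvimen → tuvimenar, sulek → sulekar) add -ar.
The other patterns: stems whose last vowel is 'i' add ka- … -en around the stem; stems whose last vowel is 'a' or 'u' add -us.
So dimen → dimenar.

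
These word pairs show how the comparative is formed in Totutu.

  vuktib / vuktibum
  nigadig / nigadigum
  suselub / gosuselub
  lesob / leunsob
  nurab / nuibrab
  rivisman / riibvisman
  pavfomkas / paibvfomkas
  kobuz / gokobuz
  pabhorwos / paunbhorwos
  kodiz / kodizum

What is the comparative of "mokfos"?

mounkfos

"mokfos" has last vowel 'o'. The stems whose last vowel is 'o' (lesob → leunsob, pabhorwos → paunbhorwos) insert -un- after the first vowel.
The other patterns: stems whose last vowel is 'u' add the prefix go-; stems whose last vowel is 'a' insert -ib- after the first vowel; stems whose last vowel is 'i' add -um.
So mokfos → mounkfos.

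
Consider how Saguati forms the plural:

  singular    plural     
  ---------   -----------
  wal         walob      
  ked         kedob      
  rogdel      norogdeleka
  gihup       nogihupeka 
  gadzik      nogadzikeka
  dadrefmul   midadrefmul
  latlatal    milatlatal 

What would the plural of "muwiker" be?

mimuwiker

wal and rogdel both end in -l yet inflect differently (walob, norogdeleka), so the final letter is not what conditions the rule; the number of vowels is.
"muwiker" has 3 vowels. The stems with 3 vowels (dadrefmul → midadrefmul, latlatal → milatlatal) add the prefix mi-.
The other patterns: stems with 1 vowel add -ob; stems with 2 vowels add no- … -eka around the stem.
So muwiker → mimuwiker.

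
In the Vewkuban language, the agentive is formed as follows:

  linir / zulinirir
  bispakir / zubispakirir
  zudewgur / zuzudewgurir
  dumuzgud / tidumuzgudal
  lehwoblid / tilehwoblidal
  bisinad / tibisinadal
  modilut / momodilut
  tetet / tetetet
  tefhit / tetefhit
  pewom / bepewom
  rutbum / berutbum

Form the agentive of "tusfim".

betusfim

zudewgur and dumuzgud both have last vowel 'u' yet inflect differently (zuzudewgurir, tidumuzgudal), so the last vowel is not what conditions the rule; the final letter is.
"tusfim" ends in -m. The stems ending in -m (pewom → bepewom, rutbum → berutbum) add the prefix be-.
The other patterns: stems ending in -r add zu- … -ir around the stem; stems ending in -d add ti- … -al around the stem; stems ending in -t repeat the first consonant+vowel as a prefix.
So tusfim → betusfim.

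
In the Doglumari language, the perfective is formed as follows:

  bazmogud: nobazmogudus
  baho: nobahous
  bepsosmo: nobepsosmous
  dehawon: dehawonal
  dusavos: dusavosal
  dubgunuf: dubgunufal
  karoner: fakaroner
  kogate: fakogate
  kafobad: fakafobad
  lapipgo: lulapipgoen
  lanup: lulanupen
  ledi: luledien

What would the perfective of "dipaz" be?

"dipaz" begins with d-. The stems beginning with d- (dehawon → dehawonal, dusavos → dusavosal, dubgunuf → dubgunufal) add -al.
So dipaz → dipazal.

dipazal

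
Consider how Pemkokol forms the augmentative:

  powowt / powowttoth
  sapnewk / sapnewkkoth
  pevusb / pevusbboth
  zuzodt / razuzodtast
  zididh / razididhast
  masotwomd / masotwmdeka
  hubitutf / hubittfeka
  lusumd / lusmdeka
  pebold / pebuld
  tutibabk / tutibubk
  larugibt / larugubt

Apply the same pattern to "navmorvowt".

powowt and zuzodt both end in -t yet inflect differently (powowttoth, razuzodtast), so the final letter is not what conditions the rule; the second-to-last letter is.
"navmorvowt" has second-to-last letter 'w'. The stems whose second-to-last letter is 'w' (powowt → powowttoth, sapnewk → sapnewkkoth) double the final consonant and add -oth.
So navmorvowt → navmorvowttoth.

navmorvowttoth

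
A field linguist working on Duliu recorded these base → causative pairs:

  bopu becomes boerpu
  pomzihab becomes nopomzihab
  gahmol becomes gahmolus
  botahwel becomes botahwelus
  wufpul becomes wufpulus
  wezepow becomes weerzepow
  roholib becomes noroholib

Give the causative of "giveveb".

nogiveveb

"giveveb" ends in -b. The stems ending in -b (pomzihab → nopomzihab, roholib → noroholib) add the prefix no-.
The other patterns: stems ending in -l add -us; stems ending in -u or -w insert -er- after the first vowel.
So giveveb → nogiveveb.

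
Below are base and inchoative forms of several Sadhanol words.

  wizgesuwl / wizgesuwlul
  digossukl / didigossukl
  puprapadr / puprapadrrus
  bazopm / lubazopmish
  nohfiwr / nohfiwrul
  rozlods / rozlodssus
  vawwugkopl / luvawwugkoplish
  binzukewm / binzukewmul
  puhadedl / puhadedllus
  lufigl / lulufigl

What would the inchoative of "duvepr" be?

luduveprish

vawwugkopl and puhadedl both end in -l yet inflect differently (luvawwugkoplish, puhadedllus), so the final letter is not what conditions the rule; the second-to-last letter is.
"duvepr" has second-to-last letter 'p'. The stems whose second-to-last letter is 'p' (vawwugkopl → luvawwugkoplish, bazopm → lubazopmish) add lu- … -ish around the stem.
So duvepr → luduveprish.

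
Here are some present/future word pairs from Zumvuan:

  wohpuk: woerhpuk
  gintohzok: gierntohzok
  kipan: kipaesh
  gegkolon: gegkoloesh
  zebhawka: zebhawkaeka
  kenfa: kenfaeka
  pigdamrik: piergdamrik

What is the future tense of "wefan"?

gintohzok and gegkolon both have last vowel 'o' yet inflect differently (gierntohzok, gegkoloesh), so the last vowel is not what conditions the rule; the final letter is.
"wefan" ends in -n. The stems ending in -n (kipan → kipaesh, gegkolon → gegkoloesh) drop the final letter and add -esh.
So wefan → wefaesh.

wefaesh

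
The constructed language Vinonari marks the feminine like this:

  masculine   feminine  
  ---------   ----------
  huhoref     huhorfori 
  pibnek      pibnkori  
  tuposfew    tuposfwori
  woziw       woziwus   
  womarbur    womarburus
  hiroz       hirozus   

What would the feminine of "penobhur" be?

"penobhur" has last vowel 'u'. The one such stem in the data (womarbur → womarburus) adds -us, so the same rule applies.
So penobhur → penobhurus.

penobhurus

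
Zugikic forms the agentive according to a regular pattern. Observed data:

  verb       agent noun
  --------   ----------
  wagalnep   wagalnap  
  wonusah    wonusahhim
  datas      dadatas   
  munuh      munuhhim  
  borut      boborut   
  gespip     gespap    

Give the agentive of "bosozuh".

munuh and borut both have last vowel 'u' yet inflect differently (munuhhim, boborut), so the last vowel is not what conditions the rule; the final letter is.
"bosozuh" ends in -h. The stems ending in -h (munuh → munuhhim, wonusah → wonusahhim) double the final consonant and add -im.
The other patterns: stems ending in -p change the last vowel to 'a'; stems ending in -s or -t repeat the first consonant+vowel as a prefix.
So bosozuh → bosozuhhim.

bosozuhhim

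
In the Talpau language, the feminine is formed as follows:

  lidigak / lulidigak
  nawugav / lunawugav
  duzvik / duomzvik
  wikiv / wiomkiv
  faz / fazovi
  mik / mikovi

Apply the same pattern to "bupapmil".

lubupapmil

mik and duzvik both end in -k yet inflect differently (mikovi, duomzvik), so the final letter is not what conditions the rule; the number of vowels is.
"bupapmil" has 3 vowels. The stems with 3 vowels (lidigak → lulidigak, nawugav → lunawugav) add the prefix lu-.
The other patterns: stems with 1 vowel add -ovi; stems with 2 vowels insert -om- after the first vowel.
So bupapmil → lubupapmil.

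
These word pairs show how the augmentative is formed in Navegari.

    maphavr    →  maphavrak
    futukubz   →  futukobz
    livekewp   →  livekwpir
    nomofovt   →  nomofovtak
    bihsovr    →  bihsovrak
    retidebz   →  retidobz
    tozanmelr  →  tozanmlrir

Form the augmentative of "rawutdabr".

rawutdobr

bihsovr and tozanmelr both end in -r yet inflect differently (bihsovrak, tozanmlrir), so the final letter is not what conditions the rule; the second-to-last letter is.
"rawutdabr" has second-to-last letter 'b'. The stems whose second-to-last letter is 'b' (futukubz → futukobz, retidebz → retidobz) change the last vowel to 'o'.
The other patterns: stems whose second-to-last letter is 'v' add -ak; stems whose second-to-last letter is 'l' or 'w' delete the last vowel and add -ir.
So rawutdabr → rawutdobr.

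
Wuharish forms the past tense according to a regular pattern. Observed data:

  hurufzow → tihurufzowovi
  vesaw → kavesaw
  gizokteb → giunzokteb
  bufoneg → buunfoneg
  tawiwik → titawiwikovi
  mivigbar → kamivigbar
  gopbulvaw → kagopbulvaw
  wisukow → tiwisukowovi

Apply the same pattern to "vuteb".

gopbulvaw and wisukow both end in -w yet inflect differently (kagopbulvaw, tiwisukowovi), so the final letter is not what conditions the rule; the last vowel is.
"vuteb" has last vowel 'e'. The stems whose last vowel is 'e' (gizokteb → giunzokteb, bufoneg → buunfoneg) insert -un- after the first vowel.
The other patterns: stems whose last vowel is 'a' add the prefix ka-; stems whose last vowel is 'i' or 'o' add ti- … -ovi around the stem.
So vuteb → vuunteb.

vuunteb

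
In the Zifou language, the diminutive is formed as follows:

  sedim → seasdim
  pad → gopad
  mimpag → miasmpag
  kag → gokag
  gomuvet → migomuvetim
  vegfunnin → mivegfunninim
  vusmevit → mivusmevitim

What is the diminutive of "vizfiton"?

mivizfitonim

kag and mimpag both end in -g yet inflect differently (gokag, miasmpag), so the final letter is not what conditions the rule; the number of vowels is.
"vizfiton" has 3 vowels. The stems with 3 vowels (gomuvet → migomuvetim, vusmevit → mivusmevitim, vegfunnin → mivegfunninim) add mi- … -im around the stem.
So vizfiton → mivizfitonim.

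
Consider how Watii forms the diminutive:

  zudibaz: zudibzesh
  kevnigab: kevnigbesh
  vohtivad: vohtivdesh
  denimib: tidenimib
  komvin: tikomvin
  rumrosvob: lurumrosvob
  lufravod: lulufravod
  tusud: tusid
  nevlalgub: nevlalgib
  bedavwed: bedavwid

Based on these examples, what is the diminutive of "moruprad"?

kevnigab and denimib both end in -b yet inflect differently (kevnigbesh, tidenimib), so the final letter is not what conditions the rule; the last vowel is.
"moruprad" has last vowel 'a'. The stems whose last vowel is 'a' (zudibaz → zudibzesh, kevnigab → kevnigbesh, vohtivad → vohtivdesh) delete the last vowel and add -esh.
The other patterns: stems whose last vowel is 'i' add the prefix ti-; stems whose last vowel is 'o' add the prefix lu-; stems whose last vowel is 'e' or 'u' change the last vowel to 'i'.
So moruprad → moruprdesh.

moruprdesh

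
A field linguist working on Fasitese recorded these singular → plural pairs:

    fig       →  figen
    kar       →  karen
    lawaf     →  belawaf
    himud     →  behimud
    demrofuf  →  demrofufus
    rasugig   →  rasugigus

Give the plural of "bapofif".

bapofifus

lawaf and demrofuf both end in -f yet inflect differently (belawaf, demrofufus), so the final letter is not what conditions the rule; the number of vowels is.
"bapofif" has 3 vowels. The stems with 3 vowels (demrofuf → demrofufus, rasugig → rasugigus) add -us.
So bapofif → bapofifus.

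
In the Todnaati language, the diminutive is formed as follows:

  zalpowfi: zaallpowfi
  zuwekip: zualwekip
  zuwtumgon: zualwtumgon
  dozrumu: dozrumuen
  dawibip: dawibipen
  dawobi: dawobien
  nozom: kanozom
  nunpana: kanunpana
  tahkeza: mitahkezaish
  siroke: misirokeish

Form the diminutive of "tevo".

zuwekip and dawibip both end in -p yet inflect differently (zualwekip, dawibipen), so the final letter is not what conditions the rule; the first letter is.
"tevo" begins with t-. The one such stem in the data (tahkeza → mitahkezaish) adds mi- … -ish around the stem, so the same rule applies.
So tevo → mitevoish.

mitevoish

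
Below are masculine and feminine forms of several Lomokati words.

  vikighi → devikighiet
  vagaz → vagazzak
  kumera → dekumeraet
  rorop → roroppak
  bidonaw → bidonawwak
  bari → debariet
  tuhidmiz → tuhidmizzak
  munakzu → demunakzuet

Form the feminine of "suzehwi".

desuzehwiet

tuhidmiz and vikighi both have last vowel 'i' yet inflect differently (tuhidmizzak, devikighiet), so the last vowel is not what conditions the rule; whether the stem ends in a vowel or a consonant is.
"suzehwi" ends in a vowel. The stems ending in a vowel (vikighi → devikighiet, kumera → dekumeraet, munakzu → demunakzuet) add de- … -et around the stem.
The other pattern: stems ending in a consonant double the final consonant and add -ak.
So suzehwi → desuzehwiet.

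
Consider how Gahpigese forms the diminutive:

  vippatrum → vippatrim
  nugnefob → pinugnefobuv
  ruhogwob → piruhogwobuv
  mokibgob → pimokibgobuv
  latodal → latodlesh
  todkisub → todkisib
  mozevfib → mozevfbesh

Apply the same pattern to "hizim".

"hizim" has last vowel 'i'. The one such stem in the data (mozevfib → mozevfbesh) deletes the last vowel and adds -esh (as does latodal), so the same rule applies.
The other patterns: stems whose last vowel is 'u' change the last vowel to 'i'; stems whose last vowel is 'o' add pi- … -uv around the stem.
So hizim → hizmesh.

hizmesh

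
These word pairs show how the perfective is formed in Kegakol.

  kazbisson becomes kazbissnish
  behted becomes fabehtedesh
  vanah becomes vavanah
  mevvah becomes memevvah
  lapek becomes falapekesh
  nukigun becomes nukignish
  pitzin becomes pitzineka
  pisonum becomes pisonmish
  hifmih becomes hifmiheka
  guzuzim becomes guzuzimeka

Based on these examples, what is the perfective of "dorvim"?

hifmih and mevvah both end in -h yet inflect differently (hifmiheka, memevvah), so the final letter is not what conditions the rule; the last vowel is.
"dorvim" has last vowel 'i'. The stems whose last vowel is 'i' (pitzin → pitzineka, hifmih → hifmiheka, guzuzim → guzuzimeka) add -eka.
So dorvim → dorvimeka.

dorvimeka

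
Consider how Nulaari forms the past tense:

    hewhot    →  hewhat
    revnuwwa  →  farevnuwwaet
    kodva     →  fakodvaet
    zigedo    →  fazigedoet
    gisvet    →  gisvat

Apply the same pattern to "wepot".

wepat

zigedo and hewhot both have last vowel 'o' yet inflect differently (fazigedoet, hewhat), so the last vowel is not what conditions the rule; whether the stem ends in a vowel or a consonant is.
"wepot" ends in a consonant. The stems ending in a consonant (gisvet → gisvat, hewhot → hewhat) change the last vowel to 'a'.
So wepot → wepat.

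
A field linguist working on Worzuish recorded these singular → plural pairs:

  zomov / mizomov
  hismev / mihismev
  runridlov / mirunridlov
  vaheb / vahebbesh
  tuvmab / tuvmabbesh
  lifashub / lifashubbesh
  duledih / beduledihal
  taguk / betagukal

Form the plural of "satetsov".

hismev and vaheb both have last vowel 'e' yet inflect differently (mihismev, vahebbesh), so the last vowel is not what conditions the rule; the final letter is.
"satetsov" ends in -v. The stems ending in -v (zomov → mizomov, hismev → mihismev, runridlov → mirunridlov) add the prefix mi-.
The other patterns: stems ending in -b double the final consonant and add -esh; stems ending in -h or -k add be- … -al around the stem.
So satetsov → misatetsov.

misatetsov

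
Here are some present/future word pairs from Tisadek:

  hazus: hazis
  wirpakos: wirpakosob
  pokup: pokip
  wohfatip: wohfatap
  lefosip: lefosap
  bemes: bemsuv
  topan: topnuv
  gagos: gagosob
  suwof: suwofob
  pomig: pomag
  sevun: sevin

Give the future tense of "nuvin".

nuvan

hazus and wirpakos both end in -s yet inflect differently (hazis, wirpakosob), so the final letter is not what conditions the rule; the last vowel is.
"nuvin" has last vowel 'i'. The stems whose last vowel is 'i' (pomig → pomag, wohfatip → wohfatap, lefosip → lefosap) change the last vowel to 'a'.
The other patterns: stems whose last vowel is 'u' change the last vowel to 'i'; stems whose last vowel is 'o' add -ob; stems whose last vowel is 'a' or 'e' delete the last vowel and add -uv.
So nuvin → nuvan.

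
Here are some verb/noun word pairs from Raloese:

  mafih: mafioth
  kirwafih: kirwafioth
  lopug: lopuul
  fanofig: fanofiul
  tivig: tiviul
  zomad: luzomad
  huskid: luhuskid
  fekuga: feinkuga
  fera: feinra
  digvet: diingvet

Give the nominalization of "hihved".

luhihved

mafih and fanofig both have last vowel 'i' yet inflect differently (mafioth, fanofiul), so the last vowel is not what conditions the rule; the final letter is.
"hihved" ends in -d. The stems ending in -d (zomad → luzomad, huskid → luhuskid) add the prefix lu-.
The other patterns: stems ending in -h drop the final letter and add -oth; stems ending in -g drop the final letter and add -ul; stems ending in -a or -t insert -in- after the first vowel.
So hihved → luhihved.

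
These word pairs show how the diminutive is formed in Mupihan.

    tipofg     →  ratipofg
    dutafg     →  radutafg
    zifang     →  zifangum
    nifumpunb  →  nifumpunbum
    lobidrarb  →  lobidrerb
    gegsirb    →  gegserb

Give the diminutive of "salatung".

"salatung" has second-to-last letter 'n'. The stems whose second-to-last letter is 'n' (zifang → zifangum, nifumpunb → nifumpunbum) add -um.
So salatung → salatungum.

salatungum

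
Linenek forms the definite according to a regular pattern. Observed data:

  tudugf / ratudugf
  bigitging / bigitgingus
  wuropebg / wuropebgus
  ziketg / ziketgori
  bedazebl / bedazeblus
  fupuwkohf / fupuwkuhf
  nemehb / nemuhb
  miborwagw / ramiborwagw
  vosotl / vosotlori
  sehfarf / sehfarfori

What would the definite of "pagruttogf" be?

tudugf and fupuwkohf both end in -f yet inflect differently (ratudugf, fupuwkuhf), so the final letter is not what conditions the rule; the second-to-last letter is.
"pagruttogf" has second-to-last letter 'g'. The stems whose second-to-last letter is 'g' (miborwagw → ramiborwagw, tudugf → ratudugf) add the prefix ra-.
So pagruttogf → rapagruttogf.

rapagruttogf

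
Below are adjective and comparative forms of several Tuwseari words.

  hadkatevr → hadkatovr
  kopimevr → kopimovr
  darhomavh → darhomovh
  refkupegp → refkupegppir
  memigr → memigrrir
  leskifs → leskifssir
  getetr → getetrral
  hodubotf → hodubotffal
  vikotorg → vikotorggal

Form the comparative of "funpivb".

funpovb

hadkatevr and memigr both end in -r yet inflect differently (hadkatovr, memigrrir), so the final letter is not what conditions the rule; the second-to-last letter is.
"funpivb" has second-to-last letter 'v'. The stems whose second-to-last letter is 'v' (hadkatevr → hadkatovr, kopimevr → kopimovr, darhomavh → darhomovh) change the last vowel to 'o'.
So funpivb → funpovb.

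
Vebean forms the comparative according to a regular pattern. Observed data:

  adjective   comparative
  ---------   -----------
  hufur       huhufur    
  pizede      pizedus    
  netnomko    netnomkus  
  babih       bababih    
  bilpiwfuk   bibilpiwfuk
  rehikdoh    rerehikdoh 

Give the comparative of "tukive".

tukivus

"tukive" ends in a vowel. The stems ending in a vowel (pizede → pizedus, netnomko → netnomkus) drop the final letter and add -us.
The other pattern: stems ending in a consonant repeat the first consonant+vowel as a prefix.
So tukive → tukivus.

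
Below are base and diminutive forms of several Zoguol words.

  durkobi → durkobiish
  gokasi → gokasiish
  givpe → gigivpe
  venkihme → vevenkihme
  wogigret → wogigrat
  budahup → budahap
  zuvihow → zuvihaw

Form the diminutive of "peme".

pepeme

givpe and wogigret both have last vowel 'e' yet inflect differently (gigivpe, wogigrat), so the last vowel is not what conditions the rule; the final letter is.
"peme" ends in -e. The stems ending in -e (givpe → gigivpe, venkihme → vevenkihme) repeat the first consonant+vowel as a prefix.
So peme → pepeme.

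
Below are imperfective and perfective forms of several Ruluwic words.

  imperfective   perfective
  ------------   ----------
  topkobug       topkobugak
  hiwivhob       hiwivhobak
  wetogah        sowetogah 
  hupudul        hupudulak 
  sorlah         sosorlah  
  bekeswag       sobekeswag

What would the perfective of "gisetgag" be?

bekeswag and topkobug both end in -g yet inflect differently (sobekeswag, topkobugak), so the final letter is not what conditions the rule; the last vowel is.
"gisetgag" has last vowel 'a'. The stems whose last vowel is 'a' (sorlah → sosorlah, bekeswag → sobekeswag, wetogah → sowetogah) add the prefix so-.
So gisetgag → sogisetgag.

sogisetgag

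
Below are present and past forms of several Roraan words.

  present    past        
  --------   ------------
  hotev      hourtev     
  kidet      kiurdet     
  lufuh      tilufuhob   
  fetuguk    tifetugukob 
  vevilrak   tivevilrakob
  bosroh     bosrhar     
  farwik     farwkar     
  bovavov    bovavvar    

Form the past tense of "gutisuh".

lufuh and bosroh both end in -h yet inflect differently (tilufuhob, bosrhar), so the final letter is not what conditions the rule; the last vowel is.
"gutisuh" has last vowel 'u'. The stems whose last vowel is 'u' (lufuh → tilufuhob, fetuguk → tifetugukob) add ti- … -ob around the stem.
The other patterns: stems whose last vowel is 'e' insert -ur- after the first vowel; stems whose last vowel is 'i' or 'o' delete the last vowel and add -ar.
So gutisuh → tigutisuhob.

tigutisuhob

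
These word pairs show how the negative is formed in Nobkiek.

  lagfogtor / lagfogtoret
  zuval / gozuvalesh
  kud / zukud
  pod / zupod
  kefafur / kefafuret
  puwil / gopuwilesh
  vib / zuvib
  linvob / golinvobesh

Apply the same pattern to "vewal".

govewalesh

vib and linvob both end in -b yet inflect differently (zuvib, golinvobesh), so the final letter is not what conditions the rule; the number of vowels is.
"vewal" has 2 vowels. The stems with 2 vowels (puwil → gopuwilesh, zuval → gozuvalesh, linvob → golinvobesh) add go- … -esh around the stem.
The other patterns: stems with 1 vowel add the prefix zu-; stems with 3 vowels add -et.
So vewal → govewalesh.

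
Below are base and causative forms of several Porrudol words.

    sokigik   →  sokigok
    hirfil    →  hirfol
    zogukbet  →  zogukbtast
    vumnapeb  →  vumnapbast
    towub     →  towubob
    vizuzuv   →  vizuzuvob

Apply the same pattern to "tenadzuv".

tenadzuvob

vumnapeb and towub both end in -b yet inflect differently (vumnapbast, towubob), so the final letter is not what conditions the rule; the last vowel is.
"tenadzuv" has last vowel 'u'. The stems whose last vowel is 'u' (towub → towubob, vizuzuv → vizuzuvob) add -ob.
The other patterns: stems whose last vowel is 'i' change the last vowel to 'o'; stems whose last vowel is 'e' delete the last vowel and add -ast.
So tenadzuv → tenadzuvob.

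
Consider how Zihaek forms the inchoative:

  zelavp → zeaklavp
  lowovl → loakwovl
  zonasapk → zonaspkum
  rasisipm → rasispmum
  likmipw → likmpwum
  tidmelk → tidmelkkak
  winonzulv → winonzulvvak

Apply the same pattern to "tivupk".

tivpkum

"tivupk" has second-to-last letter 'p'. The stems whose second-to-last letter is 'p' (zonasapk → zonaspkum, rasisipm → rasispmum, likmipw → likmpwum) delete the last vowel and add -um.
The other patterns: stems whose second-to-last letter is 'v' insert -ak- after the first vowel; stems whose second-to-last letter is 'l' double the final consonant and add -ak.
So tivupk → tivpkum.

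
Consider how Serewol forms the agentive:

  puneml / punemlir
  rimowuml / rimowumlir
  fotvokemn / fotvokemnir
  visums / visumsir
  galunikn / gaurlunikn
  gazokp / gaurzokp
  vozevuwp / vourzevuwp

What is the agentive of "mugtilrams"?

mugtilramsir

fotvokemn and galunikn both end in -n yet inflect differently (fotvokemnir, gaurlunikn), so the final letter is not what conditions the rule; the second-to-last letter is.
"mugtilrams" has second-to-last letter 'm'. The stems whose second-to-last letter is 'm' (puneml → punemlir, rimowuml → rimowumlir, fotvokemn → fotvokemnir) add -ir.
So mugtilrams → mugtilramsir.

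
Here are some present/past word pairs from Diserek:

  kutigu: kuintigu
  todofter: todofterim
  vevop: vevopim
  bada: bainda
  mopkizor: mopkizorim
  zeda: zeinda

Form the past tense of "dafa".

kutigu and todofter both have 3 vowels yet inflect differently (kuintigu, todofterim), so the number of vowels is not what conditions the rule; whether the stem ends in a vowel or a consonant is.
"dafa" ends in a vowel. The stems ending in a vowel (bada → bainda, zeda → zeinda, kutigu → kuintigu) insert -in- after the first vowel.
So dafa → dainfa.

dainfa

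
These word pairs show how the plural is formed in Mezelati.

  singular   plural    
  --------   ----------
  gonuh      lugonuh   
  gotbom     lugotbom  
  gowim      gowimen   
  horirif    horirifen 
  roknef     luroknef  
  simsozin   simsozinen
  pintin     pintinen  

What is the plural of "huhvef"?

luhuhvef

gowim and gotbom both end in -m yet inflect differently (gowimen, lugotbom), so the final letter is not what conditions the rule; the last vowel is.
"huhvef" has last vowel 'e'. The one such stem in the data (roknef → luroknef) adds the prefix lu-, so the same rule applies.
The other pattern: stems whose last vowel is 'i' add -en.
So huhvef → luhuhvef.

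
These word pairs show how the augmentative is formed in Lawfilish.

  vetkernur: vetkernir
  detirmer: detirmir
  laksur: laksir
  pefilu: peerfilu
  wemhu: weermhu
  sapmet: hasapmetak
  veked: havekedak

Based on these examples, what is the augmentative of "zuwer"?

vetkernur and pefilu both have last vowel 'u' yet inflect differently (vetkernir, peerfilu), so the last vowel is not what conditions the rule; the final letter is.
"zuwer" ends in -r. The stems ending in -r (vetkernur → vetkernir, detirmer → detirmir, laksur → laksir) change the last vowel to 'i'.
So zuwer → zuwir.

zuwir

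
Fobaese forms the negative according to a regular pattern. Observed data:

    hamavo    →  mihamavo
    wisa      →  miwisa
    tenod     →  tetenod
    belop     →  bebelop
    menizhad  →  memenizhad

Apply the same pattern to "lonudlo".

"lonudlo" ends in a vowel. The stems ending in a vowel (hamavo → mihamavo, wisa → miwisa) add the prefix mi-.
So lonudlo → milonudlo.

milonudlo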